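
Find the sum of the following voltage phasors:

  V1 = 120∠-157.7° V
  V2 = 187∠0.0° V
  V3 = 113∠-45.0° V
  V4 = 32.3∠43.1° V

Step 1 — Convert each phasor to rectangular form:
  V1 = 120·(cos(-157.7°) + j·sin(-157.7°)) = -111 - j45.53 V
  V2 = 187·(cos(0.0°) + j·sin(0.0°)) = 187 V
  V3 = 113·(cos(-45.0°) + j·sin(-45.0°)) = 79.9 - j79.9 V
  V4 = 32.3·(cos(43.1°) + j·sin(43.1°)) = 23.58 + j22.07 V
Step 2 — Sum components: V_total = 179.5 - j103.4 V.
Step 3 — Convert to polar: |V_total| = 207.1 V, ∠V_total = -29.9°.

V_total = 207.1∠-29.9° V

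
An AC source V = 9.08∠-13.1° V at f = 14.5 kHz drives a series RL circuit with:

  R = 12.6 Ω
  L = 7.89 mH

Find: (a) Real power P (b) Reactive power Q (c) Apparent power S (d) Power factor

Step 1 — Angular frequency: ω = 2π·f = 2π·1.45e+04 = 9.111e+04 rad/s.
Step 2 — Component impedances:
  R: Z = R = 12.6 Ω
  L: Z = jωL = j·9.111e+04·0.00789 = 0 + j718.8 Ω
Step 3 — Series combination: Z_total = R + L = 12.6 + j718.8 Ω = 718.9∠89.0° Ω.
Step 4 — Source phasor: V = 9.08∠-13.1° V = 8.844 - j2.058 V.
Step 5 — Current: I = V / Z = -0.002647 - j0.01235 A = 0.01263∠-102.1° A.
Step 6 — Complex power: S = V·I* = 0.00201 + j0.1147 VA.
Step 7 — Real power: P = Re(S) = 0.00201 W.
Step 8 — Reactive power: Q = Im(S) = 0.1147 VAR.
Step 9 — Apparent power: |S| = 0.1147 VA.
Step 10 — Power factor: PF = P/|S| = 0.01753 (lagging).

(a) P = 0.00201 W  (b) Q = 0.1147 VAR  (c) S = 0.1147 VA  (d) PF = 0.01753 (lagging)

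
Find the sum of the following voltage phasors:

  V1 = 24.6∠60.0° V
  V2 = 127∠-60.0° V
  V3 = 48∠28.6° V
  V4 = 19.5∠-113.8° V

Step 1 — Convert each phasor to rectangular form:
  V1 = 24.6·(cos(60.0°) + j·sin(60.0°)) = 12.3 + j21.3 V
  V2 = 127·(cos(-60.0°) + j·sin(-60.0°)) = 63.5 - j110 V
  V3 = 48·(cos(28.6°) + j·sin(28.6°)) = 42.14 + j22.98 V
  V4 = 19.5·(cos(-113.8°) + j·sin(-113.8°)) = -7.869 - j17.84 V
Step 2 — Sum components: V_total = 110.1 - j83.55 V.
Step 3 — Convert to polar: |V_total| = 138.2 V, ∠V_total = -37.2°.

V_total = 138.2∠-37.2° V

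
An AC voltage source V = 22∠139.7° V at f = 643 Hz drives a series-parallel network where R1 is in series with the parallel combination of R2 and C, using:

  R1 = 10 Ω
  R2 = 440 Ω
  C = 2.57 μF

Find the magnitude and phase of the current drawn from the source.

Step 1 — Angular frequency: ω = 2π·f = 2π·643 = 4040 rad/s.
Step 2 — Component impedances:
  R1: Z = R = 10 Ω
  R2: Z = R = 440 Ω
  C: Z = 1/(jωC) = -j/(ω·C) = 0 - j96.31 Ω
Step 3 — Parallel branch: R2 || C = 1/(1/R2 + 1/C) = 20.12 - j91.91 Ω.
Step 4 — Series with R1: Z_total = R1 + (R2 || C) = 30.12 - j91.91 Ω = 96.72∠-71.9° Ω.
Step 5 — Source phasor: V = 22∠139.7° V = -16.78 + j14.23 V.
Step 6 — Ohm's law: I = V / Z_total = (-16.78 + j14.23) / (30.12 - j91.91) = -0.1938 - j0.119 A.
Step 7 — Convert to polar: |I| = 0.2275 A, ∠I = -148.4°.

I = 0.2275∠-148.4° A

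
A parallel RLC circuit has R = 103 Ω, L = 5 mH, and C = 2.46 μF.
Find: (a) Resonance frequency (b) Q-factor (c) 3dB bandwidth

Step 1 — Resonance: ω₀ = 1/√(LC) = 1/√(0.005·2.46e-06) = 9017 rad/s.
Step 2 — f₀ = ω₀/(2π) = 1435 Hz.
Step 3 — Parallel Q: Q = R/(ω₀L) = 103/(9017·0.005) = 2.285.
Step 4 — Bandwidth: Δω = ω₀/Q = 3947 rad/s; BW = Δω/(2π) = 628.1 Hz.

(a) f₀ = 1435 Hz  (b) Q = 2.285  (c) BW = 628.1 Hz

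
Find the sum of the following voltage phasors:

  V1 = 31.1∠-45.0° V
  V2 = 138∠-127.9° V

Step 1 — Convert each phasor to rectangular form:
  V1 = 31.1·(cos(-45.0°) + j·sin(-45.0°)) = 21.99 - j21.99 V
  V2 = 138·(cos(-127.9°) + j·sin(-127.9°)) = -84.77 - j108.9 V
Step 2 — Sum components: V_total = -62.78 - j130.9 V.
Step 3 — Convert to polar: |V_total| = 145.2 V, ∠V_total = -115.6°.

V_total = 145.2∠-115.6° V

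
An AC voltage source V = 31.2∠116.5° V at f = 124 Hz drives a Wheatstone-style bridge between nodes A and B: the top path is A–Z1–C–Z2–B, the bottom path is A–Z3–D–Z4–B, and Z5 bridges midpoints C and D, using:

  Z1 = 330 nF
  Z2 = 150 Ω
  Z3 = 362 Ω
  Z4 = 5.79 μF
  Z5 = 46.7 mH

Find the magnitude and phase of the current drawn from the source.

Step 1 — Angular frequency: ω = 2π·f = 2π·124 = 779.1 rad/s.
Step 2 — Component impedances:
  Z1: Z = 1/(jωC) = -j/(ω·C) = 0 - j3889 Ω
  Z2: Z = R = 150 Ω
  Z3: Z = R = 362 Ω
  Z4: Z = 1/(jωC) = -j/(ω·C) = 0 - j221.7 Ω
  Z5: Z = jωL = j·779.1·0.0467 = 0 + j36.38 Ω
Step 3 — Bridge requires nodal analysis (the Z5 bridge couples midpoints C and D, so the two paths cannot be reduced to a simple series/parallel combination). Setting node B to ground and injecting 1 A at node A, the 3-node admittance system at A, C, D solves to V_A = Z_AB = 493.3 - j99.61 Ω = 503.3∠-11.4° Ω.
Step 4 — Source phasor: V = 31.2∠116.5° V = -13.92 + j27.92 V.
Step 5 — Ohm's law: I = V / Z_total = (-13.92 + j27.92) / (493.3 - j99.61) = -0.0381 + j0.04891 A.
Step 6 — Convert to polar: |I| = 0.06199 A, ∠I = 127.9°.

I = 0.06199∠127.9° A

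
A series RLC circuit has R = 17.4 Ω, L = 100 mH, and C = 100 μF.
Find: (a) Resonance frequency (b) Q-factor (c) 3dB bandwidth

Step 1 — Resonance: ω₀ = 1/√(LC) = 1/√(0.1·0.0001) = 316.2 rad/s.
Step 2 — f₀ = ω₀/(2π) = 50.33 Hz.
Step 3 — Series Q: Q = ω₀L/R = 316.2·0.1/17.4 = 1.817.
Step 4 — Bandwidth: Δω = ω₀/Q = 174 rad/s; BW = Δω/(2π) = 27.69 Hz.

(a) f₀ = 50.33 Hz  (b) Q = 1.817  (c) BW = 27.69 Hz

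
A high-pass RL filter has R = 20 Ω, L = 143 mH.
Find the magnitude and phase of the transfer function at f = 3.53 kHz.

Step 1 — Angular frequency: ω = 2π·3530 = 2.218e+04 rad/s.
Step 2 — Transfer function: H(jω) = jωL/(R + jωL).
Step 3 — Numerator jωL = j·3172; denominator R + jωL = 20 + j3172.
Step 4 — H = 1 + j0.006306.
Step 5 — Magnitude: |H| = 1 (-0.0 dB); phase: φ = 0.4°.

|H| = 1 (-0.0 dB), φ = 0.4°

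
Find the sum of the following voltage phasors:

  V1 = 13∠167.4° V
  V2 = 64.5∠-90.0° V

Step 1 — Convert each phasor to rectangular form:
  V1 = 13·(cos(167.4°) + j·sin(167.4°)) = -12.69 + j2.836 V
  V2 = 64.5·(cos(-90.0°) + j·sin(-90.0°)) = 0 - j64.5 V
Step 2 — Sum components: V_total = -12.69 - j61.66 V.
Step 3 — Convert to polar: |V_total| = 62.96 V, ∠V_total = -101.6°.

V_total = 62.96∠-101.6° V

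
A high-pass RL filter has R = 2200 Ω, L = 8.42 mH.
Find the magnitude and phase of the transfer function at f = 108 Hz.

Step 1 — Angular frequency: ω = 2π·108 = 678.6 rad/s.
Step 2 — Transfer function: H(jω) = jωL/(R + jωL).
Step 3 — Numerator jωL = j·5.714; denominator R + jωL = 2200 + j5.714.
Step 4 — H = 6.745e-06 + j0.002597.
Step 5 — Magnitude: |H| = 0.002597 (-51.7 dB); phase: φ = 89.9°.

|H| = 0.002597 (-51.7 dB), φ = 89.9°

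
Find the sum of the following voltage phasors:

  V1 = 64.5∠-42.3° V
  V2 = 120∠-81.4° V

Step 1 — Convert each phasor to rectangular form:
  V1 = 64.5·(cos(-42.3°) + j·sin(-42.3°)) = 47.71 - j43.41 V
  V2 = 120·(cos(-81.4°) + j·sin(-81.4°)) = 17.94 - j118.7 V
Step 2 — Sum components: V_total = 65.65 - j162.1 V.
Step 3 — Convert to polar: |V_total| = 174.9 V, ∠V_total = -67.9°.

V_total = 174.9∠-67.9° V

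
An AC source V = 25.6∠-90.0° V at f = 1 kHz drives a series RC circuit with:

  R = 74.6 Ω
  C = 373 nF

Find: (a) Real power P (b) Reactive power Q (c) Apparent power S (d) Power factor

Step 1 — Angular frequency: ω = 2π·f = 2π·1000 = 6283 rad/s.
Step 2 — Component impedances:
  R: Z = R = 74.6 Ω
  C: Z = 1/(jωC) = -j/(ω·C) = 0 - j426.7 Ω
Step 3 — Series combination: Z_total = R + C = 74.6 - j426.7 Ω = 433.2∠-80.1° Ω.
Step 4 — Source phasor: V = 25.6∠-90.0° V = 0 - j25.6 V.
Step 5 — Current: I = V / Z = 0.05822 - j0.01018 A = 0.0591∠-9.9° A.
Step 6 — Complex power: S = V·I* = 0.2606 - j1.49 VA.
Step 7 — Real power: P = Re(S) = 0.2606 W.
Step 8 — Reactive power: Q = Im(S) = -1.49 VAR.
Step 9 — Apparent power: |S| = 1.513 VA.
Step 10 — Power factor: PF = P/|S| = 0.1722 (leading).

(a) P = 0.2606 W  (b) Q = -1.49 VAR  (c) S = 1.513 VA  (d) PF = 0.1722 (leading)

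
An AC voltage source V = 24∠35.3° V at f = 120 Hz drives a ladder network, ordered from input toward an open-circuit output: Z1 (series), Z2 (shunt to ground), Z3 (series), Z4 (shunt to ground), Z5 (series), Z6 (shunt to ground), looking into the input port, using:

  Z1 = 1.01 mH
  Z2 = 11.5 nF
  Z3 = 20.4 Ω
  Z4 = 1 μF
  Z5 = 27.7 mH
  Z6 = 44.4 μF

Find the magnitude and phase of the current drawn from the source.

Step 1 — Angular frequency: ω = 2π·f = 2π·120 = 754 rad/s.
Step 2 — Component impedances:
  Z1: Z = jωL = j·754·0.00101 = 0 + j0.7615 Ω
  Z2: Z = 1/(jωC) = -j/(ω·C) = 0 - j1.153e+05 Ω
  Z3: Z = R = 20.4 Ω
  Z4: Z = 1/(jωC) = -j/(ω·C) = 0 - j1326 Ω
  Z5: Z = jωL = j·754·0.0277 = 0 + j20.89 Ω
  Z6: Z = 1/(jωC) = -j/(ω·C) = 0 - j29.87 Ω
Step 3 — Ladder network (open output): work backward from the far end, alternating series and parallel combinations. Z_in = 20.4 - j8.167 Ω = 21.97∠-21.8° Ω.
Step 4 — Source phasor: V = 24∠35.3° V = 19.59 + j13.87 V.
Step 5 — Ohm's law: I = V / Z_total = (19.59 + j13.87) / (20.4 - j8.167) = 0.593 + j0.9174 A.
Step 6 — Convert to polar: |I| = 1.092 A, ∠I = 57.1°.

I = 1.092∠57.1° A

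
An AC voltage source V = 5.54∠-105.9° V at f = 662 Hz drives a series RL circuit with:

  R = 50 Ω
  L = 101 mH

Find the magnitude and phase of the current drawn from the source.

Step 1 — Angular frequency: ω = 2π·f = 2π·662 = 4159 rad/s.
Step 2 — Component impedances:
  R: Z = R = 50 Ω
  L: Z = jωL = j·4159·0.101 = 0 + j420.1 Ω
Step 3 — Series combination: Z_total = R + L = 50 + j420.1 Ω = 423.1∠83.2° Ω.
Step 4 — Source phasor: V = 5.54∠-105.9° V = -1.518 - j5.328 V.
Step 5 — Ohm's law: I = V / Z_total = (-1.518 - j5.328) / (50 + j420.1) = -0.01293 + j0.002074 A.
Step 6 — Convert to polar: |I| = 0.01309 A, ∠I = 170.9°.

I = 0.01309∠170.9° A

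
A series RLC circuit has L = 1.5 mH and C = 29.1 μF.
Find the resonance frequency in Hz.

Step 1 — Resonance condition Im(Z)=0 gives ω₀ = 1/√(LC).
Step 2 — ω₀ = 1/√(0.0015·2.91e-05) = 4786 rad/s.
Step 3 — f₀ = ω₀/(2π) = 761.8 Hz.

f₀ = 761.8 Hz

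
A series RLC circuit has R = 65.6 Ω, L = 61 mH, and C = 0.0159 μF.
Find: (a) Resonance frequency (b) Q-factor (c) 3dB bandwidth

Step 1 — Resonance condition Im(Z)=0 gives ω₀ = 1/√(LC).
Step 2 — ω₀ = 1/√(0.061·1.59e-08) = 3.211e+04 rad/s.
Step 3 — f₀ = ω₀/(2π) = 5110 Hz.
Step 4 — Series Q: Q = ω₀L/R = 3.211e+04·0.061/65.6 = 29.86.
Step 5 — 3dB bandwidth: Δω = ω₀/Q = 1075 rad/s; BW = Δω/(2π) = 171.2 Hz.

(a) f₀ = 5110 Hz  (b) Q = 29.86  (c) BW = 171.2 Hz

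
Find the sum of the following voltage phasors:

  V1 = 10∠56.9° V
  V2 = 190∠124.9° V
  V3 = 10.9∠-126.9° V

Step 1 — Convert each phasor to rectangular form:
  V1 = 10·(cos(56.9°) + j·sin(56.9°)) = 5.461 + j8.377 V
  V2 = 190·(cos(124.9°) + j·sin(124.9°)) = -108.7 + j155.8 V
  V3 = 10.9·(cos(-126.9°) + j·sin(-126.9°)) = -6.545 - j8.717 V
Step 2 — Sum components: V_total = -109.8 + j155.5 V.
Step 3 — Convert to polar: |V_total| = 190.3 V, ∠V_total = 125.2°.

V_total = 190.3∠125.2° V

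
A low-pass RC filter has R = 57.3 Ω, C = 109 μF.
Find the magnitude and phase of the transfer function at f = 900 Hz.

Step 1 — Angular frequency: ω = 2π·900 = 5655 rad/s.
Step 2 — Transfer function: H(jω) = 1/(1 + jωRC).
Step 3 — Denominator: 1 + jωRC = 1 + j·5655·57.3·0.000109 = 1 + j35.32.
Step 4 — H = 0.000801 - j0.02829.
Step 5 — Magnitude: |H| = 0.0283 (-31.0 dB); phase: φ = -88.4°.

|H| = 0.0283 (-31.0 dB), φ = -88.4°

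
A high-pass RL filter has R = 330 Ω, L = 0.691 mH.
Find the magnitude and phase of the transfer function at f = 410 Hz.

Step 1 — Angular frequency: ω = 2π·410 = 2576 rad/s.
Step 2 — Transfer function: H(jω) = jωL/(R + jωL).
Step 3 — Numerator jωL = j·1.78; denominator R + jωL = 330 + j1.78.
Step 4 — H = 2.91e-05 + j0.005394.
Step 5 — Magnitude: |H| = 0.005394 (-45.4 dB); phase: φ = 89.7°.

|H| = 0.005394 (-45.4 dB), φ = 89.7°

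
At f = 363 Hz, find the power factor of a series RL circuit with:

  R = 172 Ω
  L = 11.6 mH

Step 1 — Angular frequency: ω = 2π·f = 2π·363 = 2281 rad/s.
Step 2 — Component impedances:
  R: Z = R = 172 Ω
  L: Z = jωL = j·2281·0.0116 = 0 + j26.46 Ω
Step 3 — Series combination: Z_total = R + L = 172 + j26.46 Ω = 174∠8.7° Ω.
Step 4 — Power factor: PF = cos(φ) = Re(Z)/|Z| = 172/174.02 = 0.9884.
Step 5 — Type: Im(Z) = 26.46 ⇒ lagging (phase φ = 8.7°).

PF = 0.9884 (lagging, φ = 8.7°)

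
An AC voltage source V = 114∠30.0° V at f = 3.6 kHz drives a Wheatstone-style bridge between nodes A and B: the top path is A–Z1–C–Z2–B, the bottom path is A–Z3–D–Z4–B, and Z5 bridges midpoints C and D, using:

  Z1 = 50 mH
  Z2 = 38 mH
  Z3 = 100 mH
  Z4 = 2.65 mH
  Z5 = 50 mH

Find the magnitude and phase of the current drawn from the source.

Step 1 — Angular frequency: ω = 2π·f = 2π·3600 = 2.262e+04 rad/s.
Step 2 — Component impedances:
  Z1: Z = jωL = j·2.262e+04·0.05 = 0 + j1131 Ω
  Z2: Z = jωL = j·2.262e+04·0.038 = 0 + j859.5 Ω
  Z3: Z = jωL = j·2.262e+04·0.1 = 0 + j2262 Ω
  Z4: Z = jωL = j·2.262e+04·0.00265 = 0 + j59.94 Ω
  Z5: Z = jωL = j·2.262e+04·0.05 = 0 + j1131 Ω
Step 3 — Bridge requires nodal analysis (the Z5 bridge couples midpoints C and D, so the two paths cannot be reduced to a simple series/parallel combination). Setting node B to ground and injecting 1 A at node A, the 3-node admittance system at A, C, D solves to V_A = Z_AB = 0 + j969.6 Ω = 969.6∠90.0° Ω.
Step 4 — Source phasor: V = 114∠30.0° V = 98.73 + j57 V.
Step 5 — Ohm's law: I = V / Z_total = (98.73 + j57) / (0 + j969.6) = 0.05879 - j0.1018 A.
Step 6 — Convert to polar: |I| = 0.1176 A, ∠I = -60.0°.

I = 0.1176∠-60.0° A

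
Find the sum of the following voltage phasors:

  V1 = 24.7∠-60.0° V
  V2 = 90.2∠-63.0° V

Step 1 — Convert each phasor to rectangular form:
  V1 = 24.7·(cos(-60.0°) + j·sin(-60.0°)) = 12.35 - j21.39 V
  V2 = 90.2·(cos(-63.0°) + j·sin(-63.0°)) = 40.95 - j80.37 V
Step 2 — Sum components: V_total = 53.3 - j101.8 V.
Step 3 — Convert to polar: |V_total| = 114.9 V, ∠V_total = -62.4°.

V_total = 114.9∠-62.4° V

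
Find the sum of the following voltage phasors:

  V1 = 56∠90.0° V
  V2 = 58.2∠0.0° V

Step 1 — Convert each phasor to rectangular form:
  V1 = 56·(cos(90.0°) + j·sin(90.0°)) = 0 + j56 V
  V2 = 58.2·(cos(0.0°) + j·sin(0.0°)) = 58.2 V
Step 2 — Sum components: V_total = 58.2 + j56 V.
Step 3 — Convert to polar: |V_total| = 80.77 V, ∠V_total = 43.9°.

V_total = 80.77∠43.9° V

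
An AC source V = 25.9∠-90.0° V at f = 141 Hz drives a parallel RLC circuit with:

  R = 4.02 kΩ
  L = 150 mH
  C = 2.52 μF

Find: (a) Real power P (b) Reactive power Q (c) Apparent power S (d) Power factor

Step 1 — Angular frequency: ω = 2π·f = 2π·141 = 885.9 rad/s.
Step 2 — Component impedances:
  R: Z = R = 4020 Ω
  L: Z = jωL = j·885.9·0.15 = 0 + j132.9 Ω
  C: Z = 1/(jωC) = -j/(ω·C) = 0 - j447.9 Ω
Step 3 — Parallel combination: 1/Z_total = 1/R + 1/L + 1/C; Z_total = 8.861 + j188.5 Ω = 188.7∠87.3° Ω.
Step 4 — Source phasor: V = 25.9∠-90.0° V = 0 - j25.9 V.
Step 5 — Current: I = V / Z = -0.1371 - j0.006443 A = 0.1372∠-177.3° A.
Step 6 — Complex power: S = V·I* = 0.1669 + j3.55 VA.
Step 7 — Real power: P = Re(S) = 0.1669 W.
Step 8 — Reactive power: Q = Im(S) = 3.55 VAR.
Step 9 — Apparent power: |S| = 3.554 VA.
Step 10 — Power factor: PF = P/|S| = 0.04695 (lagging).

(a) P = 0.1669 W  (b) Q = 3.55 VAR  (c) S = 3.554 VA  (d) PF = 0.04695 (lagging)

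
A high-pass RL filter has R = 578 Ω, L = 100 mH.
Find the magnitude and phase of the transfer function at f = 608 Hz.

Step 1 — Angular frequency: ω = 2π·608 = 3820 rad/s.
Step 2 — Transfer function: H(jω) = jωL/(R + jωL).
Step 3 — Numerator jωL = j·382; denominator R + jωL = 578 + j382.
Step 4 — H = 0.304 + j0.46.
Step 5 — Magnitude: |H| = 0.5514 (-5.2 dB); phase: φ = 56.5°.

|H| = 0.5514 (-5.2 dB), φ = 56.5°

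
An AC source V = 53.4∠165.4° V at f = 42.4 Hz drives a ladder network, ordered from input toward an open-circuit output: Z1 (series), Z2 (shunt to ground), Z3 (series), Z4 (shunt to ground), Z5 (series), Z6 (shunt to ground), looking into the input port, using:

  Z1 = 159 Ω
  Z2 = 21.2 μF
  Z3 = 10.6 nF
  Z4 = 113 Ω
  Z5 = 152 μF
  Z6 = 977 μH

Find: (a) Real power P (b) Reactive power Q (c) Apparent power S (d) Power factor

Step 1 — Angular frequency: ω = 2π·f = 2π·42.4 = 266.4 rad/s.
Step 2 — Component impedances:
  Z1: Z = R = 159 Ω
  Z2: Z = 1/(jωC) = -j/(ω·C) = 0 - j177.1 Ω
  Z3: Z = 1/(jωC) = -j/(ω·C) = 0 - j3.541e+05 Ω
  Z4: Z = R = 113 Ω
  Z5: Z = 1/(jωC) = -j/(ω·C) = 0 - j24.7 Ω
  Z6: Z = jωL = j·266.4·0.000977 = 0 + j0.2603 Ω
Step 3 — Ladder network (open output): work backward from the far end, alternating series and parallel combinations. Z_in = 159 - j177 Ω = 237.9∠-48.1° Ω.
Step 4 — Source phasor: V = 53.4∠165.4° V = -51.68 + j13.46 V.
Step 5 — Current: I = V / Z = -0.1873 - j0.1238 A = 0.2245∠-146.5° A.
Step 6 — Complex power: S = V·I* = 8.011 - j8.916 VA.
Step 7 — Real power: P = Re(S) = 8.011 W.
Step 8 — Reactive power: Q = Im(S) = -8.916 VAR.
Step 9 — Apparent power: |S| = 11.99 VA.
Step 10 — Power factor: PF = P/|S| = 0.6683 (leading).

(a) P = 8.011 W  (b) Q = -8.916 VAR  (c) S = 11.99 VA  (d) PF = 0.6683 (leading)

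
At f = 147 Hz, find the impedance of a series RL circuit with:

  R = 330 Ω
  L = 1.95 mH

Step 1 — Angular frequency: ω = 2π·f = 2π·147 = 923.6 rad/s.
Step 2 — Component impedances:
  R: Z = R = 330 Ω
  L: Z = jωL = j·923.6·0.00195 = 0 + j1.801 Ω
Step 3 — Series combination: Z_total = R + L = 330 + j1.801 Ω = 330∠0.3° Ω.

Z = 330 + j1.801 Ω = 330∠0.3° Ω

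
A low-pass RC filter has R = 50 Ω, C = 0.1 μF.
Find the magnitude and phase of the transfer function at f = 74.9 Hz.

Step 1 — Angular frequency: ω = 2π·74.9 = 470.6 rad/s.
Step 2 — Transfer function: H(jω) = 1/(1 + jωRC).
Step 3 — Denominator: 1 + jωRC = 1 + j·470.6·50·1e-07 = 1 + j0.002353.
Step 4 — H = 1 - j0.002353.
Step 5 — Magnitude: |H| = 1 (-0.0 dB); phase: φ = -0.1°.

|H| = 1 (-0.0 dB), φ = -0.1°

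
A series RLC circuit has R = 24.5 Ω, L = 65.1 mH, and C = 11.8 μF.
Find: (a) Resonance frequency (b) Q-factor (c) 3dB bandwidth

Step 1 — Resonance: ω₀ = 1/√(LC) = 1/√(0.0651·1.18e-05) = 1141 rad/s.
Step 2 — f₀ = ω₀/(2π) = 181.6 Hz.
Step 3 — Series Q: Q = ω₀L/R = 1141·0.0651/24.5 = 3.032.
Step 4 — Bandwidth: Δω = ω₀/Q = 376.3 rad/s; BW = Δω/(2π) = 59.9 Hz.

(a) f₀ = 181.6 Hz  (b) Q = 3.032  (c) BW = 59.9 Hz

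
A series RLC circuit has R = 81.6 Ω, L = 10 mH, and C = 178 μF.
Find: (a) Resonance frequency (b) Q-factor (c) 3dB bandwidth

Step 1 — Resonance condition Im(Z)=0 gives ω₀ = 1/√(LC).
Step 2 — ω₀ = 1/√(0.01·0.000178) = 749.5 rad/s.
Step 3 — f₀ = ω₀/(2π) = 119.3 Hz.
Step 4 — Series Q: Q = ω₀L/R = 749.5·0.01/81.6 = 0.09185.
Step 5 — 3dB bandwidth: Δω = ω₀/Q = 8160 rad/s; BW = Δω/(2π) = 1299 Hz.

(a) f₀ = 119.3 Hz  (b) Q = 0.09185  (c) BW = 1299 Hz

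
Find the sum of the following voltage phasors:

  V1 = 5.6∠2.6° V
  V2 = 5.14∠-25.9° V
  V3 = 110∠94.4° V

Step 1 — Convert each phasor to rectangular form:
  V1 = 5.6·(cos(2.6°) + j·sin(2.6°)) = 5.594 + j0.254 V
  V2 = 5.14·(cos(-25.9°) + j·sin(-25.9°)) = 4.624 - j2.245 V
  V3 = 110·(cos(94.4°) + j·sin(94.4°)) = -8.439 + j109.7 V
Step 2 — Sum components: V_total = 1.779 + j107.7 V.
Step 3 — Convert to polar: |V_total| = 107.7 V, ∠V_total = 89.1°.

V_total = 107.7∠89.1° V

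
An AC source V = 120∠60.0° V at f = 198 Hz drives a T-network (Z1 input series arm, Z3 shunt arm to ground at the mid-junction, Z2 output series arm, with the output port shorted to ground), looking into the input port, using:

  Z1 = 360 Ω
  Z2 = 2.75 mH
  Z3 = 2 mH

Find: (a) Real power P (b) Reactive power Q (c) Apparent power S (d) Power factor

Step 1 — Angular frequency: ω = 2π·f = 2π·198 = 1244 rad/s.
Step 2 — Component impedances:
  Z1: Z = R = 360 Ω
  Z2: Z = jωL = j·1244·0.00275 = 0 + j3.421 Ω
  Z3: Z = jωL = j·1244·0.002 = 0 + j2.488 Ω
Step 3 — With the output port shorted to ground, the output series arm Z2 runs from the junction to ground; the shunt arm Z3 also runs from the junction to ground. They appear in parallel: Z3 || Z2 = 0 + j1.441 Ω.
Step 4 — Series with input arm Z1: Z_in = Z1 + (Z3 || Z2) = 360 + j1.441 Ω = 360∠0.2° Ω.
Step 5 — Source phasor: V = 120∠60.0° V = 60 + j103.9 V.
Step 6 — Current: I = V / Z = 0.1678 + j0.288 A = 0.3333∠59.8° A.
Step 7 — Complex power: S = V·I* = 40 + j0.1601 VA.
Step 8 — Real power: P = Re(S) = 40 W.
Step 9 — Reactive power: Q = Im(S) = 0.1601 VAR.
Step 10 — Apparent power: |S| = 40 VA.
Step 11 — Power factor: PF = P/|S| = 1 (lagging).

(a) P = 40 W  (b) Q = 0.1601 VAR  (c) S = 40 VA  (d) PF = 1 (lagging)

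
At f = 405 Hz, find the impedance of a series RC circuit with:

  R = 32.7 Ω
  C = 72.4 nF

Step 1 — Angular frequency: ω = 2π·f = 2π·405 = 2545 rad/s.
Step 2 — Component impedances:
  R: Z = R = 32.7 Ω
  C: Z = 1/(jωC) = -j/(ω·C) = 0 - j5428 Ω
Step 3 — Series combination: Z_total = R + C = 32.7 - j5428 Ω = 5428∠-89.7° Ω.

Z = 32.7 - j5428 Ω = 5428∠-89.7° Ω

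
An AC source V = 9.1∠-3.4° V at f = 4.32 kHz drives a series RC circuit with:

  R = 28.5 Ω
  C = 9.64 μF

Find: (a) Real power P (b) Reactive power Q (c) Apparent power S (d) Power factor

Step 1 — Angular frequency: ω = 2π·f = 2π·4320 = 2.714e+04 rad/s.
Step 2 — Component impedances:
  R: Z = R = 28.5 Ω
  C: Z = 1/(jωC) = -j/(ω·C) = 0 - j3.822 Ω
Step 3 — Series combination: Z_total = R + C = 28.5 - j3.822 Ω = 28.76∠-7.6° Ω.
Step 4 — Source phasor: V = 9.1∠-3.4° V = 9.084 - j0.5397 V.
Step 5 — Current: I = V / Z = 0.3156 + j0.02338 A = 0.3165∠4.2° A.
Step 6 — Complex power: S = V·I* = 2.854 - j0.3827 VA.
Step 7 — Real power: P = Re(S) = 2.854 W.
Step 8 — Reactive power: Q = Im(S) = -0.3827 VAR.
Step 9 — Apparent power: |S| = 2.88 VA.
Step 10 — Power factor: PF = P/|S| = 0.9911 (leading).

(a) P = 2.854 W  (b) Q = -0.3827 VAR  (c) S = 2.88 VA  (d) PF = 0.9911 (leading)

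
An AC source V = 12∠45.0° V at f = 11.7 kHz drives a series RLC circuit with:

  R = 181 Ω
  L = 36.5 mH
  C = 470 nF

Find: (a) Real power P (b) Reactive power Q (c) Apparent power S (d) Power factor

Step 1 — Angular frequency: ω = 2π·f = 2π·1.17e+04 = 7.351e+04 rad/s.
Step 2 — Component impedances:
  R: Z = R = 181 Ω
  L: Z = jωL = j·7.351e+04·0.0365 = 0 + j2683 Ω
  C: Z = 1/(jωC) = -j/(ω·C) = 0 - j28.94 Ω
Step 3 — Series combination: Z_total = R + L + C = 181 + j2654 Ω = 2660∠86.1° Ω.
Step 4 — Source phasor: V = 12∠45.0° V = 8.485 + j8.485 V.
Step 5 — Current: I = V / Z = 0.003399 - j0.002965 A = 0.004511∠-41.1° A.
Step 6 — Complex power: S = V·I* = 0.003682 + j0.054 VA.
Step 7 — Real power: P = Re(S) = 0.003682 W.
Step 8 — Reactive power: Q = Im(S) = 0.054 VAR.
Step 9 — Apparent power: |S| = 0.05413 VA.
Step 10 — Power factor: PF = P/|S| = 0.06803 (lagging).

(a) P = 0.003682 W  (b) Q = 0.054 VAR  (c) S = 0.05413 VA  (d) PF = 0.06803 (lagging)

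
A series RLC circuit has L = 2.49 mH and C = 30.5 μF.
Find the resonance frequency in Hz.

Step 1 — Resonance condition Im(Z)=0 gives ω₀ = 1/√(LC).
Step 2 — ω₀ = 1/√(0.00249·3.05e-05) = 3629 rad/s.
Step 3 — f₀ = ω₀/(2π) = 577.5 Hz.

f₀ = 577.5 Hz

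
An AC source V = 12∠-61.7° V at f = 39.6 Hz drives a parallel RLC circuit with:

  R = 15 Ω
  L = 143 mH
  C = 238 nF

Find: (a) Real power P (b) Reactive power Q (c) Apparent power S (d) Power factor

Step 1 — Angular frequency: ω = 2π·f = 2π·39.6 = 248.8 rad/s.
Step 2 — Component impedances:
  R: Z = R = 15 Ω
  L: Z = jωL = j·248.8·0.143 = 0 + j35.58 Ω
  C: Z = 1/(jωC) = -j/(ω·C) = 0 - j1.689e+04 Ω
Step 3 — Parallel combination: 1/Z_total = 1/R + 1/L + 1/C; Z_total = 12.74 + j5.361 Ω = 13.83∠22.8° Ω.
Step 4 — Source phasor: V = 12∠-61.7° V = 5.689 - j10.57 V.
Step 5 — Current: I = V / Z = 0.08294 - j0.8639 A = 0.8679∠-84.5° A.
Step 6 — Complex power: S = V·I* = 9.6 + j4.039 VA.
Step 7 — Real power: P = Re(S) = 9.6 W.
Step 8 — Reactive power: Q = Im(S) = 4.039 VAR.
Step 9 — Apparent power: |S| = 10.41 VA.
Step 10 — Power factor: PF = P/|S| = 0.9218 (lagging).

(a) P = 9.6 W  (b) Q = 4.039 VAR  (c) S = 10.41 VA  (d) PF = 0.9218 (lagging)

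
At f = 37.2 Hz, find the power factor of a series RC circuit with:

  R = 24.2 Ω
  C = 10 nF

Step 1 — Angular frequency: ω = 2π·f = 2π·37.2 = 233.7 rad/s.
Step 2 — Component impedances:
  R: Z = R = 24.2 Ω
  C: Z = 1/(jωC) = -j/(ω·C) = 0 - j4.278e+05 Ω
Step 3 — Series combination: Z_total = R + C = 24.2 - j4.278e+05 Ω = 4.278e+05∠-90.0° Ω.
Step 4 — Power factor: PF = cos(φ) = Re(Z)/|Z| = 24.2/4.2784e+05 = 5.656e-05.
Step 5 — Type: Im(Z) = -4.278e+05 ⇒ leading (phase φ = -90.0°).

PF = 5.656e-05 (leading, φ = -90.0°)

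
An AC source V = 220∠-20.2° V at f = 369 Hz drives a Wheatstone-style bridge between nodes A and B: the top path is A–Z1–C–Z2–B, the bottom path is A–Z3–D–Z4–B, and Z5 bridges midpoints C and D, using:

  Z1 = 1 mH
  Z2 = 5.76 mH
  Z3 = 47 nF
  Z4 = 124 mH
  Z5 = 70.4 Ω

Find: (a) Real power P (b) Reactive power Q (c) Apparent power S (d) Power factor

Step 1 — Angular frequency: ω = 2π·f = 2π·369 = 2318 rad/s.
Step 2 — Component impedances:
  Z1: Z = jωL = j·2318·0.001 = 0 + j2.318 Ω
  Z2: Z = jωL = j·2318·0.00576 = 0 + j13.35 Ω
  Z3: Z = 1/(jωC) = -j/(ω·C) = 0 - j9177 Ω
  Z4: Z = jωL = j·2318·0.124 = 0 + j287.5 Ω
  Z5: Z = R = 70.4 Ω
Step 3 — Bridge requires nodal analysis (the Z5 bridge couples midpoints C and D, so the two paths cannot be reduced to a simple series/parallel combination). Setting node B to ground and injecting 1 A at node A, the 3-node admittance system at A, C, D solves to V_A = Z_AB = 0.1335 + j15.11 Ω = 15.11∠89.5° Ω.
Step 4 — Source phasor: V = 220∠-20.2° V = 206.5 - j75.97 V.
Step 5 — Current: I = V / Z = -4.906 - j13.71 A = 14.56∠-109.7° A.
Step 6 — Complex power: S = V·I* = 28.29 + j3203 VA.
Step 7 — Real power: P = Re(S) = 28.29 W.
Step 8 — Reactive power: Q = Im(S) = 3203 VAR.
Step 9 — Apparent power: |S| = 3203 VA.
Step 10 — Power factor: PF = P/|S| = 0.008832 (lagging).

(a) P = 28.29 W  (b) Q = 3203 VAR  (c) S = 3203 VA  (d) PF = 0.008832 (lagging)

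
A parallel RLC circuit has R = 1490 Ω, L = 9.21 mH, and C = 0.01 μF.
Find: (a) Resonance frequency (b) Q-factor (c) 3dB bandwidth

Step 1 — Resonance: ω₀ = 1/√(LC) = 1/√(0.00921·1e-08) = 1.042e+05 rad/s.
Step 2 — f₀ = ω₀/(2π) = 1.658e+04 Hz.
Step 3 — Parallel Q: Q = R/(ω₀L) = 1490/(1.042e+05·0.00921) = 1.553.
Step 4 — Bandwidth: Δω = ω₀/Q = 6.711e+04 rad/s; BW = Δω/(2π) = 1.068e+04 Hz.

(a) f₀ = 1.658e+04 Hz  (b) Q = 1.553  (c) BW = 1.068e+04 Hz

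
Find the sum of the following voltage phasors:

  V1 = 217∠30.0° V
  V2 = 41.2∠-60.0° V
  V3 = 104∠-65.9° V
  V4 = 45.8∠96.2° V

Step 1 — Convert each phasor to rectangular form:
  V1 = 217·(cos(30.0°) + j·sin(30.0°)) = 187.9 + j108.5 V
  V2 = 41.2·(cos(-60.0°) + j·sin(-60.0°)) = 20.6 - j35.68 V
  V3 = 104·(cos(-65.9°) + j·sin(-65.9°)) = 42.47 - j94.93 V
  V4 = 45.8·(cos(96.2°) + j·sin(96.2°)) = -4.946 + j45.53 V
Step 2 — Sum components: V_total = 246 + j23.42 V.
Step 3 — Convert to polar: |V_total| = 247.2 V, ∠V_total = 5.4°.

V_total = 247.2∠5.4° V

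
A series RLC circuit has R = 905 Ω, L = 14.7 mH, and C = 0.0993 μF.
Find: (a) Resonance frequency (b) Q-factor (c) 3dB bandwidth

Step 1 — Resonance: ω₀ = 1/√(LC) = 1/√(0.0147·9.93e-08) = 2.617e+04 rad/s.
Step 2 — f₀ = ω₀/(2π) = 4166 Hz.
Step 3 — Series Q: Q = ω₀L/R = 2.617e+04·0.0147/905 = 0.4251.
Step 4 — Bandwidth: Δω = ω₀/Q = 6.156e+04 rad/s; BW = Δω/(2π) = 9798 Hz.

(a) f₀ = 4166 Hz  (b) Q = 0.4251  (c) BW = 9798 Hz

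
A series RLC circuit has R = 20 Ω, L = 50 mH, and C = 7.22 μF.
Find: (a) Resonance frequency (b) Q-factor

Step 1 — Resonance condition Im(Z)=0 gives ω₀ = 1/√(LC).
Step 2 — ω₀ = 1/√(0.05·7.22e-06) = 1664 rad/s.
Step 3 — f₀ = ω₀/(2π) = 264.9 Hz.
Step 4 — Series Q: Q = ω₀L/R = 1664·0.05/20 = 4.161.

(a) f₀ = 264.9 Hz  (b) Q = 4.161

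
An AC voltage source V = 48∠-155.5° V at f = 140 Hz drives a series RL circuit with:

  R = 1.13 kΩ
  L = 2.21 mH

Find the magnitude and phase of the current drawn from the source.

Step 1 — Angular frequency: ω = 2π·f = 2π·140 = 879.6 rad/s.
Step 2 — Component impedances:
  R: Z = R = 1130 Ω
  L: Z = jωL = j·879.6·0.00221 = 0 + j1.944 Ω
Step 3 — Series combination: Z_total = R + L = 1130 + j1.944 Ω = 1130∠0.1° Ω.
Step 4 — Source phasor: V = 48∠-155.5° V = -43.68 - j19.91 V.
Step 5 — Ohm's law: I = V / Z_total = (-43.68 - j19.91) / (1130 + j1.944) = -0.03868 - j0.01755 A.
Step 6 — Convert to polar: |I| = 0.04248 A, ∠I = -155.6°.

I = 0.04248∠-155.6° A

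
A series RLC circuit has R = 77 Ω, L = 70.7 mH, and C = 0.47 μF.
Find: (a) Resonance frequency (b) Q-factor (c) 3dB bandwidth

Step 1 — Resonance: ω₀ = 1/√(LC) = 1/√(0.0707·4.7e-07) = 5486 rad/s.
Step 2 — f₀ = ω₀/(2π) = 873.1 Hz.
Step 3 — Series Q: Q = ω₀L/R = 5486·0.0707/77 = 5.037.
Step 4 — Bandwidth: Δω = ω₀/Q = 1089 rad/s; BW = Δω/(2π) = 173.3 Hz.

(a) f₀ = 873.1 Hz  (b) Q = 5.037  (c) BW = 173.3 Hz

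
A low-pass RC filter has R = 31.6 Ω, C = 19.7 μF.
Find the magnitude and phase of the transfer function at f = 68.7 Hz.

Step 1 — Angular frequency: ω = 2π·68.7 = 431.7 rad/s.
Step 2 — Transfer function: H(jω) = 1/(1 + jωRC).
Step 3 — Denominator: 1 + jωRC = 1 + j·431.7·31.6·1.97e-05 = 1 + j0.2687.
Step 4 — H = 0.9327 - j0.2506.
Step 5 — Magnitude: |H| = 0.9657 (-0.3 dB); phase: φ = -15.0°.

|H| = 0.9657 (-0.3 dB), φ = -15.0°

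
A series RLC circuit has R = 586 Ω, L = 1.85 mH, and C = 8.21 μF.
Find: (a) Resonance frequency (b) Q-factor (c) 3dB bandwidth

Step 1 — Resonance: ω₀ = 1/√(LC) = 1/√(0.00185·8.21e-06) = 8114 rad/s.
Step 2 — f₀ = ω₀/(2π) = 1291 Hz.
Step 3 — Series Q: Q = ω₀L/R = 8114·0.00185/586 = 0.02562.
Step 4 — Bandwidth: Δω = ω₀/Q = 3.168e+05 rad/s; BW = Δω/(2π) = 5.041e+04 Hz.

(a) f₀ = 1291 Hz  (b) Q = 0.02562  (c) BW = 5.041e+04 Hz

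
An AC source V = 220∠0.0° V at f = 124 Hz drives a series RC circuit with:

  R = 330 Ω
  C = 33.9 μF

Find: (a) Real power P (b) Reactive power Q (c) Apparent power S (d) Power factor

Step 1 — Angular frequency: ω = 2π·f = 2π·124 = 779.1 rad/s.
Step 2 — Component impedances:
  R: Z = R = 330 Ω
  C: Z = 1/(jωC) = -j/(ω·C) = 0 - j37.86 Ω
Step 3 — Series combination: Z_total = R + C = 330 - j37.86 Ω = 332.2∠-6.5° Ω.
Step 4 — Source phasor: V = 220∠0.0° V = 220 V.
Step 5 — Current: I = V / Z = 0.658 + j0.07549 A = 0.6623∠6.5° A.
Step 6 — Complex power: S = V·I* = 144.8 - j16.61 VA.
Step 7 — Real power: P = Re(S) = 144.8 W.
Step 8 — Reactive power: Q = Im(S) = -16.61 VAR.
Step 9 — Apparent power: |S| = 145.7 VA.
Step 10 — Power factor: PF = P/|S| = 0.9935 (leading).

(a) P = 144.8 W  (b) Q = -16.61 VAR  (c) S = 145.7 VA  (d) PF = 0.9935 (leading)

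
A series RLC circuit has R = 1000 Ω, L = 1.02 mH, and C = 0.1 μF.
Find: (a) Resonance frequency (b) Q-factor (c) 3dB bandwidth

Step 1 — Resonance: ω₀ = 1/√(LC) = 1/√(0.00102·1e-07) = 9.901e+04 rad/s.
Step 2 — f₀ = ω₀/(2π) = 1.576e+04 Hz.
Step 3 — Series Q: Q = ω₀L/R = 9.901e+04·0.00102/1000 = 0.101.
Step 4 — Bandwidth: Δω = ω₀/Q = 9.804e+05 rad/s; BW = Δω/(2π) = 1.56e+05 Hz.

(a) f₀ = 1.576e+04 Hz  (b) Q = 0.101  (c) BW = 1.56e+05 Hz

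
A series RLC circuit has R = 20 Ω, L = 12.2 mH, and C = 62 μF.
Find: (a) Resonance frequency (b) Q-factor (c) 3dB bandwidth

Step 1 — Resonance: ω₀ = 1/√(LC) = 1/√(0.0122·6.2e-05) = 1150 rad/s.
Step 2 — f₀ = ω₀/(2π) = 183 Hz.
Step 3 — Series Q: Q = ω₀L/R = 1150·0.0122/20 = 0.7014.
Step 4 — Bandwidth: Δω = ω₀/Q = 1639 rad/s; BW = Δω/(2π) = 260.9 Hz.

(a) f₀ = 183 Hz  (b) Q = 0.7014  (c) BW = 260.9 Hz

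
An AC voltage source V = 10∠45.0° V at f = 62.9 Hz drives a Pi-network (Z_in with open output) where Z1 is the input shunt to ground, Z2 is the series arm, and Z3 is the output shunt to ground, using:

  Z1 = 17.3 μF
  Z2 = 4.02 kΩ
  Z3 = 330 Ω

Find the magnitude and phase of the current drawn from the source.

Step 1 — Angular frequency: ω = 2π·f = 2π·62.9 = 395.2 rad/s.
Step 2 — Component impedances:
  Z1: Z = 1/(jωC) = -j/(ω·C) = 0 - j146.3 Ω
  Z2: Z = R = 4020 Ω
  Z3: Z = R = 330 Ω
Step 3 — With open output, the series arm Z2 and the output shunt Z3 appear in series to ground: Z2 + Z3 = 4350 Ω.
Step 4 — Parallel with input shunt Z1: Z_in = Z1 || (Z2 + Z3) = 4.912 - j146.1 Ω = 146.2∠-88.1° Ω.
Step 5 — Source phasor: V = 10∠45.0° V = 7.071 + j7.071 V.
Step 6 — Ohm's law: I = V / Z_total = (7.071 + j7.071) / (4.912 - j146.1) = -0.04672 + j0.04997 A.
Step 7 — Convert to polar: |I| = 0.06841 A, ∠I = 133.1°.

I = 0.06841∠133.1° A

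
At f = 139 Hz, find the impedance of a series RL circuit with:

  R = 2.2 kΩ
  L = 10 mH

Step 1 — Angular frequency: ω = 2π·f = 2π·139 = 873.4 rad/s.
Step 2 — Component impedances:
  R: Z = R = 2200 Ω
  L: Z = jωL = j·873.4·0.01 = 0 + j8.734 Ω
Step 3 — Series combination: Z_total = R + L = 2200 + j8.734 Ω = 2200∠0.2° Ω.

Z = 2200 + j8.734 Ω = 2200∠0.2° Ω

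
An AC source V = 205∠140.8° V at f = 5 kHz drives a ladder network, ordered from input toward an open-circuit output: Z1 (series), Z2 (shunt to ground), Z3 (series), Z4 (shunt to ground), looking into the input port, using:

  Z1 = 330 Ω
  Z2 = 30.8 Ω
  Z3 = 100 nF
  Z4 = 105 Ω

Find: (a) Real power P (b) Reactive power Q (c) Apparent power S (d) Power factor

Step 1 — Angular frequency: ω = 2π·f = 2π·5000 = 3.142e+04 rad/s.
Step 2 — Component impedances:
  Z1: Z = R = 330 Ω
  Z2: Z = R = 30.8 Ω
  Z3: Z = 1/(jωC) = -j/(ω·C) = 0 - j318.3 Ω
  Z4: Z = R = 105 Ω
Step 3 — Ladder network (open output): work backward from the far end, alternating series and parallel combinations. Z_in = 359.7 - j2.521 Ω = 359.7∠-0.4° Ω.
Step 4 — Source phasor: V = 205∠140.8° V = -158.9 + j129.6 V.
Step 5 — Current: I = V / Z = -0.4441 + j0.3571 A = 0.5699∠141.2° A.
Step 6 — Complex power: S = V·I* = 116.8 - j0.8188 VA.
Step 7 — Real power: P = Re(S) = 116.8 W.
Step 8 — Reactive power: Q = Im(S) = -0.8188 VAR.
Step 9 — Apparent power: |S| = 116.8 VA.
Step 10 — Power factor: PF = P/|S| = 1 (leading).

(a) P = 116.8 W  (b) Q = -0.8188 VAR  (c) S = 116.8 VA  (d) PF = 1 (leading)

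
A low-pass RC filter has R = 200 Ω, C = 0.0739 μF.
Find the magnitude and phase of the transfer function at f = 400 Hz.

Step 1 — Angular frequency: ω = 2π·400 = 2513 rad/s.
Step 2 — Transfer function: H(jω) = 1/(1 + jωRC).
Step 3 — Denominator: 1 + jωRC = 1 + j·2513·200·7.39e-08 = 1 + j0.03715.
Step 4 — H = 0.9986 - j0.0371.
Step 5 — Magnitude: |H| = 0.9993 (-0.0 dB); phase: φ = -2.1°.

|H| = 0.9993 (-0.0 dB), φ = -2.1°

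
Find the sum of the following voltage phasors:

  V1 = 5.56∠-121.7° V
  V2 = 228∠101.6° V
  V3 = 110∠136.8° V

Step 1 — Convert each phasor to rectangular form:
  V1 = 5.56·(cos(-121.7°) + j·sin(-121.7°)) = -2.922 - j4.731 V
  V2 = 228·(cos(101.6°) + j·sin(101.6°)) = -45.85 + j223.3 V
  V3 = 110·(cos(136.8°) + j·sin(136.8°)) = -80.19 + j75.3 V
Step 2 — Sum components: V_total = -129 + j293.9 V.
Step 3 — Convert to polar: |V_total| = 321 V, ∠V_total = 113.7°.

V_total = 321∠113.7° V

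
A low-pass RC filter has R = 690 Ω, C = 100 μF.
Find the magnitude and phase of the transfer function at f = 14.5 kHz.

Step 1 — Angular frequency: ω = 2π·1.45e+04 = 9.111e+04 rad/s.
Step 2 — Transfer function: H(jω) = 1/(1 + jωRC).
Step 3 — Denominator: 1 + jωRC = 1 + j·9.111e+04·690·0.0001 = 1 + j6286.
Step 4 — H = 2.53e-08 - j0.0001591.
Step 5 — Magnitude: |H| = 0.0001591 (-76.0 dB); phase: φ = -90.0°.

|H| = 0.0001591 (-76.0 dB), φ = -90.0°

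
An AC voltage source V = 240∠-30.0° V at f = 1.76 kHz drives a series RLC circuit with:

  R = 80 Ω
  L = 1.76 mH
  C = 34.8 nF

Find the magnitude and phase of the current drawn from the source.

Step 1 — Angular frequency: ω = 2π·f = 2π·1760 = 1.106e+04 rad/s.
Step 2 — Component impedances:
  R: Z = R = 80 Ω
  L: Z = jωL = j·1.106e+04·0.00176 = 0 + j19.46 Ω
  C: Z = 1/(jωC) = -j/(ω·C) = 0 - j2599 Ω
Step 3 — Series combination: Z_total = R + L + C = 80 - j2579 Ω = 2580∠-88.2° Ω.
Step 4 — Source phasor: V = 240∠-30.0° V = 207.8 - j120 V.
Step 5 — Ohm's law: I = V / Z_total = (207.8 - j120) / (80 - j2579) = 0.04898 + j0.07907 A.
Step 6 — Convert to polar: |I| = 0.09301 A, ∠I = 58.2°.

I = 0.09301∠58.2° A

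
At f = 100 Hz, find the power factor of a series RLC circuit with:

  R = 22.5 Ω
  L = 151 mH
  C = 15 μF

Step 1 — Angular frequency: ω = 2π·f = 2π·100 = 628.3 rad/s.
Step 2 — Component impedances:
  R: Z = R = 22.5 Ω
  L: Z = jωL = j·628.3·0.151 = 0 + j94.88 Ω
  C: Z = 1/(jωC) = -j/(ω·C) = 0 - j106.1 Ω
Step 3 — Series combination: Z_total = R + L + C = 22.5 - j11.23 Ω = 25.15∠-26.5° Ω.
Step 4 — Power factor: PF = cos(φ) = Re(Z)/|Z| = 22.5/25.146 = 0.8948.
Step 5 — Type: Im(Z) = -11.23 ⇒ leading (phase φ = -26.5°).

PF = 0.8948 (leading, φ = -26.5°)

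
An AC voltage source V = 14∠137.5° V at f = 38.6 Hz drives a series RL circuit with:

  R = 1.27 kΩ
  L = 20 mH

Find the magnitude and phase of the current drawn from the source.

Step 1 — Angular frequency: ω = 2π·f = 2π·38.6 = 242.5 rad/s.
Step 2 — Component impedances:
  R: Z = R = 1270 Ω
  L: Z = jωL = j·242.5·0.02 = 0 + j4.851 Ω
Step 3 — Series combination: Z_total = R + L = 1270 + j4.851 Ω = 1270∠0.2° Ω.
Step 4 — Source phasor: V = 14∠137.5° V = -10.32 + j9.458 V.
Step 5 — Ohm's law: I = V / Z_total = (-10.32 + j9.458) / (1270 + j4.851) = -0.008099 + j0.007478 A.
Step 6 — Convert to polar: |I| = 0.01102 A, ∠I = 137.3°.

I = 0.01102∠137.3° A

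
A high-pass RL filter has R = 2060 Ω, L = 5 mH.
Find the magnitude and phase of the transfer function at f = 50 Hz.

Step 1 — Angular frequency: ω = 2π·50 = 314.2 rad/s.
Step 2 — Transfer function: H(jω) = jωL/(R + jωL).
Step 3 — Numerator jωL = j·1.571; denominator R + jωL = 2060 + j1.571.
Step 4 — H = 5.814e-07 + j0.0007625.
Step 5 — Magnitude: |H| = 0.0007625 (-62.4 dB); phase: φ = 90.0°.

|H| = 0.0007625 (-62.4 dB), φ = 90.0°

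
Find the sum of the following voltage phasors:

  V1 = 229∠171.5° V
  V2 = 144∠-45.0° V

Step 1 — Convert each phasor to rectangular form:
  V1 = 229·(cos(171.5°) + j·sin(171.5°)) = -226.5 + j33.85 V
  V2 = 144·(cos(-45.0°) + j·sin(-45.0°)) = 101.8 - j101.8 V
Step 2 — Sum components: V_total = -124.7 - j67.98 V.
Step 3 — Convert to polar: |V_total| = 142 V, ∠V_total = -151.4°.

V_total = 142∠-151.4° V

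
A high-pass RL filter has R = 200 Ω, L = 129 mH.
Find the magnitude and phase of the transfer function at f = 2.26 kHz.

Step 1 — Angular frequency: ω = 2π·2260 = 1.42e+04 rad/s.
Step 2 — Transfer function: H(jω) = jωL/(R + jωL).
Step 3 — Numerator jωL = j·1832; denominator R + jωL = 200 + j1832.
Step 4 — H = 0.9882 + j0.1079.
Step 5 — Magnitude: |H| = 0.9941 (-0.1 dB); phase: φ = 6.2°.

|H| = 0.9941 (-0.1 dB), φ = 6.2°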